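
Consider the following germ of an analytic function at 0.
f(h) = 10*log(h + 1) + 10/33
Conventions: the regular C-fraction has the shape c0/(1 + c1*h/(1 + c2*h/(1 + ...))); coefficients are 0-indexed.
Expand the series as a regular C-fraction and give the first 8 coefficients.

Taylor coefficients (expand at 0): a_0 = 10/33, a_1 = 10, a_2 = -5, a_3 = 10/3, a_4 = -5/2, a_5 = 2, a_6 = -5/3, a_7 = 10/7.
c0 = a_0 = 10/33. Peel one level at a time: if S = 1 + c*h/S' with S'(0) = 1, then c is the h-coefficient of S and S' = c*h/(S - 1).
S_1 = c0/f = 1 + (-33)*h + (2211/2)*h^2 + ...; c1 = -33.
S_2 = c1*h/(S_1 - 1) = 1 + (67/2)*h + (-1/12)*h^2 + ...; c2 = 67/2.
S_3 = c2*h/(S_2 - 1) = 1 + (1/402)*h + (-50/40401)*h^2 + ...; c3 = 1/402.
S_4 = c3*h/(S_3 - 1) = 1 + (100/201)*h + (-1/15)*h^2 + ...; c4 = 100/201.
S_5 = c4*h/(S_4 - 1) = 1 + (67/500)*h + (-12261/250000)*h^2 + ...; c5 = 67/500.
S_6 = c5*h/(S_5 - 1) = 1 + (183/500)*h + (-9/140)*h^2 + ...; c6 = 183/500.
S_7 = c6*h/(S_6 - 1) = 1 + (75/427)*h + ...; c7 = 75/427.

The regular C-fraction coefficients are [10/33, -33, 67/2, 1/402, 100/201, 67/500, 183/500, 75/427].


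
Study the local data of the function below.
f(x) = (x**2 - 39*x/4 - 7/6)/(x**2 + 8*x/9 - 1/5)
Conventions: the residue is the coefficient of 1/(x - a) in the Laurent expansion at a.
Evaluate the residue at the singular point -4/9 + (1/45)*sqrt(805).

The residue is -383/72 + (3047/28980)*sqrt(805).

The factor x**2 + 8*x/9 - 1/5 splits as (x - a)(x - a') with a = -4/9 + (1/45)*sqrt(805), a' = -4/9 - (1/45)*sqrt(805). At the order-1 pole a set g(x) = (x - a)*f(x) = [x**2 - 39*x/4 - 7/6] / (x - a').
Simple pole: residue = g(a) at a = -4/9 + (1/45)*sqrt(805), which is -383/72 + (3047/28980)*sqrt(805).


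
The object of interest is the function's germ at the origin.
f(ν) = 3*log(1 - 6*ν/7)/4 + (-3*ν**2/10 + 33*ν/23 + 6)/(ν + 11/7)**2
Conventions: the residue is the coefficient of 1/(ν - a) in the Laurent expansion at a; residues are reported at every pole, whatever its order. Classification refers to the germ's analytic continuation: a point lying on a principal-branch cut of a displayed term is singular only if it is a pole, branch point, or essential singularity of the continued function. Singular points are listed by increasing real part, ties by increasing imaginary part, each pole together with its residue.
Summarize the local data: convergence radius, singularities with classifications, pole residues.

Radius of convergence at 0: 7/6.
At -11/7: a pole of order 2; residue 1914/805.
At 7/6: a logarithmic branch point.

Denominator factor (ν + 11/7)^2: pole of order 2 at -11/7, modulus 11/7.
Branch term (3/4)*log(1 - ν/(7/6)): its argument vanishes at ν = 7/6, a logarithmic branch point, modulus 7/6.
The radius of convergence is the smallest modulus among the singular points: 7/6.
The branch term is analytic at -11/7 and contributes nothing to the residue; only the rational part matters.
At the order-2 pole -11/7 set g(ν) = (ν - (-11/7))^2*(rational part) = -3*ν**2/10 + 33*ν/23 + 6.
Order-2 pole: residue = g'(a); g'(-11/7) = 1914/805, so the residue is 1914/805.
List the singular points by increasing real part (a conjugate pair: the negative imaginary part first).


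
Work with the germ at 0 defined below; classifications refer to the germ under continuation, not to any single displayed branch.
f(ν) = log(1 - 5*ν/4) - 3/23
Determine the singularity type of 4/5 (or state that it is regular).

The point is a logarithmic branch point.

The term (1)*log(1 - ν/(4/5)) has argument 1 - 4/5/(4/5) = 0 at 4/5: a logarithmic (infinitely-sheeted) branch point; the remaining terms are analytic or single-valued there.


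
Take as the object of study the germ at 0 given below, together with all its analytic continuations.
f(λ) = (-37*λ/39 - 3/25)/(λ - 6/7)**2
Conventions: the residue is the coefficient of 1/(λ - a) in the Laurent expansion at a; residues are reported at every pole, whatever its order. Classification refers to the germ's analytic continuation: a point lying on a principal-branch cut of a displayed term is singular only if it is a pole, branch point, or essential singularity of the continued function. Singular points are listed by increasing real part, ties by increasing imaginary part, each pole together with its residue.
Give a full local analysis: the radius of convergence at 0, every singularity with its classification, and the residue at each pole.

Denominator factor (λ - 6/7)^2: pole of order 2 at 6/7, modulus 6/7.
The radius of convergence is the smallest modulus among the singular points: 6/7.
At the order-2 pole 6/7 set g(λ) = (λ - (6/7))^2*f(λ) = -37*λ/39 - 3/25.
Order-2 pole: residue = g'(a); g'(6/7) = -37/39, so the residue is -37/39.

Radius of convergence at 0: 6/7.
At 6/7: a pole of order 2; residue -37/39.


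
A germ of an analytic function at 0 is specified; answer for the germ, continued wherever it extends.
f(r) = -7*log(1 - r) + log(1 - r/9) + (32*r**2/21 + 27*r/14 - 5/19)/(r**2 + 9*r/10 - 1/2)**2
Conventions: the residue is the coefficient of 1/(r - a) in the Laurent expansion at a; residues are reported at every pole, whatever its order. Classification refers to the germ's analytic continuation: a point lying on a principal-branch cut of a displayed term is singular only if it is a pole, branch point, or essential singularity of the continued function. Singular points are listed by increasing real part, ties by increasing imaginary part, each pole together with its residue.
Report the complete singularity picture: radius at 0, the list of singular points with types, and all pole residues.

Radius of convergence at 0: -9/20 + (1/20)*sqrt(281).
At -9/20 - (1/20)*sqrt(281): a pole of order 2; residue -(1510550/31505439)*sqrt(281).
At -9/20 + (1/20)*sqrt(281): a pole of order 2; residue (1510550/31505439)*sqrt(281).
At 1: a logarithmic branch point.
At 9: a logarithmic branch point.


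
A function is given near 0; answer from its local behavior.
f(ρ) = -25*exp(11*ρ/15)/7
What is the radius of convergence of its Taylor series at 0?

The radius of convergence is infinite.

The factor exp(11*ρ/15) is entire and contributes no finite singular point.
The polynomial part has no poles.
No finite singular points: the Taylor series at 0 converges everywhere.


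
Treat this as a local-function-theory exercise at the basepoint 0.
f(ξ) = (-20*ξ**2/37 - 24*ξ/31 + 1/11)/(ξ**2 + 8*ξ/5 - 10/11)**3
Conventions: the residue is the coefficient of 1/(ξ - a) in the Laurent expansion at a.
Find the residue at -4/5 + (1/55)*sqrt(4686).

The residue is (279063125/472923552384)*sqrt(4686).

The factor ξ**2 + 8*ξ/5 - 10/11 splits as (ξ - a)(ξ - a') with a = -4/5 + (1/55)*sqrt(4686), a' = -4/5 - (1/55)*sqrt(4686). At the order-3 pole a set g(ξ) = (ξ - a)^3*f(ξ) = [-20*ξ**2/37 - 24*ξ/31 + 1/11] / (ξ - a')^3.
Order-3 pole: residue = g''(a)/2; g''(-4/5 + (1/55)*sqrt(4686)) = (279063125/236461776192)*sqrt(4686), so the residue is (279063125/472923552384)*sqrt(4686).


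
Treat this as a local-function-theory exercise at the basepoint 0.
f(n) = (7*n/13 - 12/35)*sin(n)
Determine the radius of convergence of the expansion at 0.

The factor sin(n) is entire and contributes no finite singular point.
The polynomial part has no poles.
No finite singular points: the Taylor series at 0 converges everywhere.

The radius of convergence is infinite.


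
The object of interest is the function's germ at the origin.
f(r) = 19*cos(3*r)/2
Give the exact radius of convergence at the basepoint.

The factor cos(3*r) is entire and contributes no finite singular point.
The polynomial part has no poles.
No finite singular points: the Taylor series at 0 converges everywhere.

The radius of convergence is infinite.


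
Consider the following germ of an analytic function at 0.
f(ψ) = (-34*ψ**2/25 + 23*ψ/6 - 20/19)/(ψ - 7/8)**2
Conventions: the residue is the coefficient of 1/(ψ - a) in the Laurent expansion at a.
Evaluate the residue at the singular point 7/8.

The residue is 109/75.

At the order-2 pole 7/8 set g(ψ) = (ψ - (7/8))^2*f(ψ) = -34*ψ**2/25 + 23*ψ/6 - 20/19.
Order-2 pole: residue = g'(a); g'(7/8) = 109/75, so the residue is 109/75.


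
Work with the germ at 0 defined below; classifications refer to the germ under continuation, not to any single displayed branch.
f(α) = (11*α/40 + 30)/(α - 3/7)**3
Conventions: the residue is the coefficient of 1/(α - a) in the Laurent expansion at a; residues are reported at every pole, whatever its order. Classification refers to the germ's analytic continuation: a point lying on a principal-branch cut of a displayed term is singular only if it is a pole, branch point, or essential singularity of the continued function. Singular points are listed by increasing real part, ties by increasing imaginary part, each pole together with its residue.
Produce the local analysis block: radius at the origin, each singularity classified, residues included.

Denominator factor (α - 3/7)^3: pole of order 3 at 3/7, modulus 3/7.
The radius of convergence is the smallest modulus among the singular points: 3/7.
At the order-3 pole 3/7 set g(α) = (α - (3/7))^3*f(α) = 11*α/40 + 30.
Order-3 pole: residue = g''(a)/2; g''(3/7) = 0, so the residue is 0.

Radius of convergence at 0: 3/7.
At 3/7: a pole of order 3; residue 0.


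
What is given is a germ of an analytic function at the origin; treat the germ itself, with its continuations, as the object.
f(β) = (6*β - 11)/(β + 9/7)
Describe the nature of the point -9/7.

The denominator factor β + 9/7 vanishes at -9/7 and appears to the power 1; the numerator there equals -131/7, nonzero, and no other factor vanishes.
Hence a pole whose order is the multiplicity, 1.

The point is a pole of order 1.


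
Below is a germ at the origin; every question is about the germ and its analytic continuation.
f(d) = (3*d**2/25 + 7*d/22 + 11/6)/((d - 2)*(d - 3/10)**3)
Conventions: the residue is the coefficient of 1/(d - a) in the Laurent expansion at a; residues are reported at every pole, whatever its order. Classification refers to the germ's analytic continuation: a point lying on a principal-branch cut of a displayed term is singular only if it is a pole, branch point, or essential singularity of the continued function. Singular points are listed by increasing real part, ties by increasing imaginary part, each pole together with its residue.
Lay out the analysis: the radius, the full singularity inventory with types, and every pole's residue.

Denominator factor (d - 3/10)^3: pole of order 3 at 3/10, modulus 3/10.
Denominator factor (d - 2): pole of order 1 at 2, modulus 2.
The radius of convergence is the smallest modulus among the singular points: 3/10.
At the order-3 pole 3/10 set g(d) = (d - (3/10))^3*f(d) = (3*d**2/25 + 7*d/22 + 11/6)/(d - 2).
Order-3 pole: residue = g''(a)/2; g''(3/10) = -194680/162129, so the residue is -97340/162129.
At the order-1 pole 2 set g(d) = (d - (2))*f(d) = (3*d**2/25 + 7*d/22 + 11/6)/(d - 3/10)**3.
Simple pole: residue = g(a) at a = 2, which is 97340/162129.
List the singular points by increasing real part (a conjugate pair: the negative imaginary part first).

Radius of convergence at 0: 3/10.
At 3/10: a pole of order 3; residue -97340/162129.
At 2: a pole of order 1; residue 97340/162129.


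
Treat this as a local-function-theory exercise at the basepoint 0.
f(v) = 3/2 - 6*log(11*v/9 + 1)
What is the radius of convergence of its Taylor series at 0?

The radius of convergence is 9/11.

Branch term (-6)*log(1 - v/(-9/11)): its argument vanishes at v = -9/11, a logarithmic branch point, modulus 9/11.
The radius of convergence is the smallest modulus among the singular points: 9/11.


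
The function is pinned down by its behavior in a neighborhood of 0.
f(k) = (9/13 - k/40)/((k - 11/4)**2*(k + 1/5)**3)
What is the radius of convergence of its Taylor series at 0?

Denominator factor (k + 1/5)^3: pole of order 3 at -1/5, modulus 1/5.
Denominator factor (k - 11/4)^2: pole of order 2 at 11/4, modulus 11/4.
The radius of convergence is the smallest modulus among the singular points: 1/5.

The radius of convergence is 1/5.


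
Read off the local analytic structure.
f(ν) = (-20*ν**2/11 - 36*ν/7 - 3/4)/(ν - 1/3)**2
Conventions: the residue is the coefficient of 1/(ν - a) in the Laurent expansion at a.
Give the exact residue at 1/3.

At the order-2 pole 1/3 set g(ν) = (ν - (1/3))^2*f(ν) = -20*ν**2/11 - 36*ν/7 - 3/4.
Order-2 pole: residue = g'(a); g'(1/3) = -1468/231, so the residue is -1468/231.

The residue is -1468/231.


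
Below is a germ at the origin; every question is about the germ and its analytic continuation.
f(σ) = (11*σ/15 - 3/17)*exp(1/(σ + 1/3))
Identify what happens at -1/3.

The point is an essential singularity.

The exponent 1/(σ - (-1/3)) has a pole at -1/3, so exp(1/(σ - (-1/3))) takes every nonzero value near it: an essential singularity (not a pole of any order).


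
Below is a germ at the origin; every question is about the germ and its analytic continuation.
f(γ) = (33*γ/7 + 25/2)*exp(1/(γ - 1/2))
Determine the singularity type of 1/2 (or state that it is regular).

The exponent 1/(γ - (1/2)) has a pole at 1/2, so exp(1/(γ - (1/2))) takes every nonzero value near it: an essential singularity (not a pole of any order).

The point is an essential singularity.


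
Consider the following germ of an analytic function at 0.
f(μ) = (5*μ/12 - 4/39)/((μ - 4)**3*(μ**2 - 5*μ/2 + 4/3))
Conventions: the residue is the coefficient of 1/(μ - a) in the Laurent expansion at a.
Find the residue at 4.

The residue is 1215/25168.


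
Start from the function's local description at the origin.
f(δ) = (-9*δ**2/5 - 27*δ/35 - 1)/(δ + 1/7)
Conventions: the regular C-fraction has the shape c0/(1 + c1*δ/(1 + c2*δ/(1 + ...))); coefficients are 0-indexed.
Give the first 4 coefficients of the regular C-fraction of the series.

The regular C-fraction coefficients are [-7, 218/35, 8091/7630, -389305/195982].

Taylor coefficients (expand at 0): a_0 = -7, a_1 = 218/5, a_2 = -1589/5, a_3 = 11123/5.
c0 = a_0 = -7. Peel one level at a time: if S = 1 + c*δ/S' with S'(0) = 1, then c is the δ-coefficient of S and S' = c*δ/(S - 1).
S_1 = c0/f = 1 + (218/35)*δ + (-8091/1225)*δ^2 + ...; c1 = 218/35.
S_2 = c1*δ/(S_1 - 1) = 1 + (8091/7630)*δ + (100107/47524)*δ^2 + ...; c2 = 8091/7630.
S_3 = c2*δ/(S_2 - 1) = 1 + (-389305/195982)*δ + ...; c3 = -389305/195982.


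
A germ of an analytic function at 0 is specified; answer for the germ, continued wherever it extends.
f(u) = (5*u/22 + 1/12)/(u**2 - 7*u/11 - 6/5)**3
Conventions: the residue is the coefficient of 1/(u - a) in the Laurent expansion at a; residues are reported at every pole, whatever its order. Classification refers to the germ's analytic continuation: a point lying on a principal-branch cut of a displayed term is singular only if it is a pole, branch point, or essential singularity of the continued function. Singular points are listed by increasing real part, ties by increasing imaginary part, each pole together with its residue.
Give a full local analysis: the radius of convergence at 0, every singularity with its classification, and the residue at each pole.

Radius of convergence at 0: -7/22 + (1/110)*sqrt(15745).
At 7/22 - (1/110)*sqrt(15745): a pole of order 3; residue -(3760075/31226116949)*sqrt(15745).
At 7/22 + (1/110)*sqrt(15745): a pole of order 3; residue (3760075/31226116949)*sqrt(15745).

Denominator factor (u**2 - 7*u/11 - 6/5)^3: discriminant 3149/605, real irrational roots 7/22 + (1/110)*sqrt(15745) and 7/22 - (1/110)*sqrt(15745); poles of order 3, moduli 7/22 + (1/110)*sqrt(15745) and -7/22 + (1/110)*sqrt(15745).
The radius of convergence is the smallest modulus among the singular points: -7/22 + (1/110)*sqrt(15745).
The factor u**2 - 7*u/11 - 6/5 splits as (u - a)(u - a') with a = 7/22 - (1/110)*sqrt(15745), a' = 7/22 + (1/110)*sqrt(15745). At the order-3 pole a set g(u) = (u - a)^3*f(u) = [5*u/22 + 1/12] / (u - a')^3.
Order-3 pole: residue = g''(a)/2; g''(7/22 - (1/110)*sqrt(15745)) = -(7520150/31226116949)*sqrt(15745), so the residue is -(3760075/31226116949)*sqrt(15745).
The factor u**2 - 7*u/11 - 6/5 splits as (u - a)(u - a') with a = 7/22 + (1/110)*sqrt(15745), a' = 7/22 - (1/110)*sqrt(15745). At the order-3 pole a set g(u) = (u - a)^3*f(u) = [5*u/22 + 1/12] / (u - a')^3.
Order-3 pole: residue = g''(a)/2; g''(7/22 + (1/110)*sqrt(15745)) = (7520150/31226116949)*sqrt(15745), so the residue is (3760075/31226116949)*sqrt(15745).
List the singular points by increasing real part (a conjugate pair: the negative imaginary part first).


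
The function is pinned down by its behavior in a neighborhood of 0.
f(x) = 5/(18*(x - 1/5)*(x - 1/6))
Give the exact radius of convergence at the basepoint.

The radius of convergence is 1/6.

Denominator factor (x - 1/5): pole of order 1 at 1/5, modulus 1/5.
Denominator factor (x - 1/6): pole of order 1 at 1/6, modulus 1/6.
The radius of convergence is the smallest modulus among the singular points: 1/6.


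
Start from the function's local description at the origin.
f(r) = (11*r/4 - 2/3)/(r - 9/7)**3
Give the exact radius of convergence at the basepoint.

Denominator factor (r - 9/7)^3: pole of order 3 at 9/7, modulus 9/7.
The radius of convergence is the smallest modulus among the singular points: 9/7.

The radius of convergence is 9/7.


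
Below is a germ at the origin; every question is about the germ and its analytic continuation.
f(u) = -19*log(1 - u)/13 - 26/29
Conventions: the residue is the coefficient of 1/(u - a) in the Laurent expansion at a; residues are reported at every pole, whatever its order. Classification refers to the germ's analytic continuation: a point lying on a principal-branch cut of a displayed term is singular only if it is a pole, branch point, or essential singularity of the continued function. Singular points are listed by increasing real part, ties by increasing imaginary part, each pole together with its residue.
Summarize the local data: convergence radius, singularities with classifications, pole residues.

Branch term (-19/13)*log(1 - u/(1)): its argument vanishes at u = 1, a logarithmic branch point, modulus 1.
The radius of convergence is the smallest modulus among the singular points: 1.

Radius of convergence at 0: 1.
At 1: a logarithmic branch point.


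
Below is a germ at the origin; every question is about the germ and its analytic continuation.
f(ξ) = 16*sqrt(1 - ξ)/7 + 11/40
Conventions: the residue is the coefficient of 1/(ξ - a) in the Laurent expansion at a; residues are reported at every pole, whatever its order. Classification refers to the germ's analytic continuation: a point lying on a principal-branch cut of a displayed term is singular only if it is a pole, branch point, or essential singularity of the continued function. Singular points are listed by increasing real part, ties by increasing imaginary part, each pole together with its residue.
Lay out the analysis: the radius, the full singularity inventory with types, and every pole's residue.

Branch term (16/7)*sqrt(1 - ξ/(1)): its argument vanishes at ξ = 1, a square-root branch point, modulus 1.
The radius of convergence is the smallest modulus among the singular points: 1.

Radius of convergence at 0: 1.
At 1: an algebraic (square-root) branch point.


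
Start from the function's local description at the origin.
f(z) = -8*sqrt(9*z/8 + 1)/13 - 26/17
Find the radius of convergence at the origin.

Branch term (-8/13)*sqrt(1 - z/(-8/9)): its argument vanishes at z = -8/9, a square-root branch point, modulus 8/9.
The radius of convergence is the smallest modulus among the singular points: 8/9.

The radius of convergence is 8/9.


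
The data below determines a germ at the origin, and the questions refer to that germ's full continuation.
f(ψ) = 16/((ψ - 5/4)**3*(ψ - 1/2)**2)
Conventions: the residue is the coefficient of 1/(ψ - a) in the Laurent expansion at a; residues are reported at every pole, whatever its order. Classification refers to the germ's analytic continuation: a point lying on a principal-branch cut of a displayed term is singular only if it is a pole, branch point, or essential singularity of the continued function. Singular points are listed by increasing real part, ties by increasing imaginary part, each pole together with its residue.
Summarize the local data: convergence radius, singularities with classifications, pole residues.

Radius of convergence at 0: 1/2.
At 1/2: a pole of order 2; residue -4096/27.
At 5/4: a pole of order 3; residue 4096/27.

Denominator factor (ψ - 5/4)^3: pole of order 3 at 5/4, modulus 5/4.
Denominator factor (ψ - 1/2)^2: pole of order 2 at 1/2, modulus 1/2.
The radius of convergence is the smallest modulus among the singular points: 1/2.
At the order-2 pole 1/2 set g(ψ) = (ψ - (1/2))^2*f(ψ) = 16/(ψ - 5/4)**3.
Order-2 pole: residue = g'(a); g'(1/2) = -4096/27, so the residue is -4096/27.
At the order-3 pole 5/4 set g(ψ) = (ψ - (5/4))^3*f(ψ) = 16/(ψ - 1/2)**2.
Order-3 pole: residue = g''(a)/2; g''(5/4) = 8192/27, so the residue is 4096/27.
List the singular points by increasing real part (a conjugate pair: the negative imaginary part first).


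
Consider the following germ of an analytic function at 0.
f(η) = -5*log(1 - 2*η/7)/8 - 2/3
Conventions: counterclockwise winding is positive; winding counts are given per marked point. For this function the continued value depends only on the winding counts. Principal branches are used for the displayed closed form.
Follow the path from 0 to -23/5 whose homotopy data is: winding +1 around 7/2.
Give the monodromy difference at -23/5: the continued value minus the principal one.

The rational part is single-valued and drops out of the difference; each branch term changes only by its own monodromy.
(-5/8)*log(1 - η/(7/2)): each positive loop around 7/2 adds 2*pi*i to the log, so winding +1 contributes (-5/8)*(1)*2*pi*i = -(5/4)*pi*i.
Summing the contributions at η = -23/5 gives -(5/4)*pi*i.

Continued minus principal equals -(5/4)*pi*i.


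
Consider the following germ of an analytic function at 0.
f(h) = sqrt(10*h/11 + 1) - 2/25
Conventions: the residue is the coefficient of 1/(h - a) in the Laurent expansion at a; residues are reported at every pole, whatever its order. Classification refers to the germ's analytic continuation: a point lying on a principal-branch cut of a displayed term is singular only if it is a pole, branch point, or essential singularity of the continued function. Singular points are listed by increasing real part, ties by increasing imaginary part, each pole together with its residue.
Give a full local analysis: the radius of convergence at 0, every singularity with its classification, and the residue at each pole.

Branch term (1)*sqrt(1 - h/(-11/10)): its argument vanishes at h = -11/10, a square-root branch point, modulus 11/10.
The radius of convergence is the smallest modulus among the singular points: 11/10.

Radius of convergence at 0: 11/10.
At -11/10: an algebraic (square-root) branch point.


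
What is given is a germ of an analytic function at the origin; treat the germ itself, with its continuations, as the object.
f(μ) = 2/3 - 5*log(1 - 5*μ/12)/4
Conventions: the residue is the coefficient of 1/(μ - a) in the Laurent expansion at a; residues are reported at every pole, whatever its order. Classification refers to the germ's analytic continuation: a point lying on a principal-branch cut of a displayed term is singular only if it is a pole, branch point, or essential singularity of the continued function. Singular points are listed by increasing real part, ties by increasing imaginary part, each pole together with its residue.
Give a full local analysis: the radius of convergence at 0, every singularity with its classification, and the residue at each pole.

Branch term (-5/4)*log(1 - μ/(12/5)): its argument vanishes at μ = 12/5, a logarithmic branch point, modulus 12/5.
The radius of convergence is the smallest modulus among the singular points: 12/5.

Radius of convergence at 0: 12/5.
At 12/5: a logarithmic branch point.


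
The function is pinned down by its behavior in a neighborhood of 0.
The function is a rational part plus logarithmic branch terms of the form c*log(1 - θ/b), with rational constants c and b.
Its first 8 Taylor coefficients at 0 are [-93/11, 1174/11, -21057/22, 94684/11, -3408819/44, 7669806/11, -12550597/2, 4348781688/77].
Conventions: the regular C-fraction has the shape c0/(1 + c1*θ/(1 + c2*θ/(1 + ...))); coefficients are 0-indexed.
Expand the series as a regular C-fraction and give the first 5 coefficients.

Taylor coefficients (read off): a_0 = -93/11, a_1 = 1174/11, a_2 = -21057/22, a_3 = 94684/11, a_4 = -3408819/44.
c0 = a_0 = -93/11. Peel one level at a time: if S = 1 + c*θ/S' with S'(0) = 1, then c is the θ-coefficient of S and S' = c*θ/(S - 1).
S_1 = c0/f = 1 + (1174/93)*θ + (798251/17298)*θ^2 + ...; c1 = 1174/93.
S_2 = c1*θ/(S_1 - 1) = 1 + (-798251/218364)*θ + (-1238815/5513104)*θ^2 + ...; c2 = -798251/218364.
S_3 = c2*θ/(S_2 - 1) = 1 + (-115209795/1874293348)*θ + (107432731845/637204659001)*θ^2 + ...; c3 = -115209795/1874293348.
S_4 = c3*θ/(S_3 - 1) = 1 + (542477536284/197777062513)*θ + ...; c4 = 542477536284/197777062513.

The regular C-fraction coefficients are [-93/11, 1174/93, -798251/218364, -115209795/1874293348, 542477536284/197777062513].


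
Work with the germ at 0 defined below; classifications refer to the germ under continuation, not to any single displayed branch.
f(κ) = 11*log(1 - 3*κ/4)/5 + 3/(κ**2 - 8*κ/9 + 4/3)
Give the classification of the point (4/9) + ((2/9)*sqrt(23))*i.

The point is a pole of order 1.

The denominator factor κ**2 - 8*κ/9 + 4/3 vanishes at (4/9) + ((2/9)*sqrt(23))*i and appears to the power 1; the numerator there equals 3, nonzero, and no other factor vanishes.
The branch terms are analytic at this point.
Hence a pole whose order is the multiplicity, 1.


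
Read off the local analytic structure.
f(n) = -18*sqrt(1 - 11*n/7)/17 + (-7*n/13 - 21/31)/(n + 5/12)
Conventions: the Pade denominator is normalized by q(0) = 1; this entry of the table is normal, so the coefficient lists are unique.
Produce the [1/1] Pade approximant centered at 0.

The Pade approximant has numerator coefficients [-7074/2635, -25300870899/21277298770]; denominator coefficients [1, 332133651/192554740].

Taylor coefficients needed (expand at 0): a_0 = -7074/2635, a_1 = 4126173/1198925, a_2 = -996400953/167849500.
Write the denominator as Q(n) = 1 + q1*n. Requiring Q*f - P = O(n^3) with deg P <= 1 kills the coefficients of n^2..n^2 in Q*f:
  n^2: a_2 + q1*a_1 = 0, i.e. -996400953/167849500 + (4126173/1198925)*q1 = 0.
Solving this linear system: q1 = 332133651/192554740.
The numerator is Q*f truncated at degree 1: P0 = a_0 = -7074/2635; P1 = a_1 + q1*a_0 = -25300870899/21277298770.


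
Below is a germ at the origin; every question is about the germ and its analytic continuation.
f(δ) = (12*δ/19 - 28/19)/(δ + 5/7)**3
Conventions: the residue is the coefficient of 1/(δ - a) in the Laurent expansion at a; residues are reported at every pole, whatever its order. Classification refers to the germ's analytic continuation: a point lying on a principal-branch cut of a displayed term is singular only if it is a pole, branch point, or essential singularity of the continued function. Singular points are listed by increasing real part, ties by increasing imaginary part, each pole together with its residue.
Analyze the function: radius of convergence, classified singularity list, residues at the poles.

Radius of convergence at 0: 5/7.
At -5/7: a pole of order 3; residue 0.

Denominator factor (δ + 5/7)^3: pole of order 3 at -5/7, modulus 5/7.
The radius of convergence is the smallest modulus among the singular points: 5/7.
At the order-3 pole -5/7 set g(δ) = (δ - (-5/7))^3*f(δ) = 12*δ/19 - 28/19.
Order-3 pole: residue = g''(a)/2; g''(-5/7) = 0, so the residue is 0.


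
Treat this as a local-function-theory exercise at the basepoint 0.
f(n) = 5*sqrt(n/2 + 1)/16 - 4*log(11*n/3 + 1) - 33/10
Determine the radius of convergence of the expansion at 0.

Branch term (-4)*log(1 - n/(-3/11)): its argument vanishes at n = -3/11, a logarithmic branch point, modulus 3/11.
Branch term (5/16)*sqrt(1 - n/(-2)): its argument vanishes at n = -2, a square-root branch point, modulus 2.
The radius of convergence is the smallest modulus among the singular points: 3/11.

The radius of convergence is 3/11.


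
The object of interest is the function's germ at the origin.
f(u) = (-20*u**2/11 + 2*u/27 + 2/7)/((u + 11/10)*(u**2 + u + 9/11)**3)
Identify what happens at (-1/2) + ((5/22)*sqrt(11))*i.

The point is a pole of order 3.

The denominator factor u**2 + u + 9/11 vanishes at (-1/2) + ((5/22)*sqrt(11))*i and appears to the power 3; the numerator there equals (18917/22869) + ((1405/3267)*sqrt(11))*i, nonzero, and no other factor vanishes.
Hence a pole whose order is the multiplicity, 3.


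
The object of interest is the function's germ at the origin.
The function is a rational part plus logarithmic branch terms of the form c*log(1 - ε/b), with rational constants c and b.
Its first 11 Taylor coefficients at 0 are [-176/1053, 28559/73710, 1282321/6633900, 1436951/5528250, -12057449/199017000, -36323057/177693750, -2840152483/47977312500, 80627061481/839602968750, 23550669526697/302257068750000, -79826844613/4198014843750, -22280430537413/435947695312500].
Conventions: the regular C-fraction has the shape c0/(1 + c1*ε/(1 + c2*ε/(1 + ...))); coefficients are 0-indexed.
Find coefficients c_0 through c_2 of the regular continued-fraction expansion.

The regular C-fraction coefficients are [-176/1053, 28559/12320, -8920367801/3166621920].

Taylor coefficients (read off): a_0 = -176/1053, a_1 = 28559/73710, a_2 = 1282321/6633900.
c0 = a_0 = -176/1053. Peel one level at a time: if S = 1 + c*ε/S' with S'(0) = 1, then c is the ε-coefficient of S and S' = c*ε/(S - 1).
S_1 = c0/f = 1 + (28559/12320)*ε + (8920367801/1366041600)*ε^2 + ...; c1 = 28559/12320.
S_2 = c1*ε/(S_1 - 1) = 1 + (-8920367801/3166621920)*ε + ...; c2 = -8920367801/3166621920.


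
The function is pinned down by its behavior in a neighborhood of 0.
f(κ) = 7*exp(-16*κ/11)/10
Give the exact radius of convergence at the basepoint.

The radius of convergence is infinite.

The factor exp(-16*κ/11) is entire and contributes no finite singular point.
The polynomial part has no poles.
No finite singular points: the Taylor series at 0 converges everywhere.


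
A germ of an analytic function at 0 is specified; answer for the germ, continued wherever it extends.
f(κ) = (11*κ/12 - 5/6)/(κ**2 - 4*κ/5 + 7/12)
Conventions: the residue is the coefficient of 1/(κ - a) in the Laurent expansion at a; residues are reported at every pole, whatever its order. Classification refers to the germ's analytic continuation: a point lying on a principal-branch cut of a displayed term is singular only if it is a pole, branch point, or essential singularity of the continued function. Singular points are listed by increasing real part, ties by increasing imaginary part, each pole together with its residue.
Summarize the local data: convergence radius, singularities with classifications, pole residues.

Denominator factor (κ**2 - 4*κ/5 + 7/12): discriminant -127/75, complex-conjugate roots (2/5) + ((1/30)*sqrt(381))*i and (2/5) - ((1/30)*sqrt(381))*i; poles of order 1, moduli (1/6)*sqrt(21) and (1/6)*sqrt(21).
The radius of convergence is the smallest modulus among the singular points: (1/6)*sqrt(21).
The factor κ**2 - 4*κ/5 + 7/12 splits as (κ - a)(κ - a') with a = (2/5) - ((1/30)*sqrt(381))*i, a' = (2/5) + ((1/30)*sqrt(381))*i. At the order-1 pole a set g(κ) = (κ - a)*f(κ) = [11*κ/12 - 5/6] / (κ - a').
Simple pole: residue = g(a) at a = (2/5) - ((1/30)*sqrt(381))*i, which is (11/24) - ((7/381)*sqrt(381))*i.
The factor κ**2 - 4*κ/5 + 7/12 splits as (κ - a)(κ - a') with a = (2/5) + ((1/30)*sqrt(381))*i, a' = (2/5) - ((1/30)*sqrt(381))*i. At the order-1 pole a set g(κ) = (κ - a)*f(κ) = [11*κ/12 - 5/6] / (κ - a').
Simple pole: residue = g(a) at a = (2/5) + ((1/30)*sqrt(381))*i, which is (11/24) + ((7/381)*sqrt(381))*i.
List the singular points by increasing real part (a conjugate pair: the negative imaginary part first).

Radius of convergence at 0: (1/6)*sqrt(21).
At (2/5) - ((1/30)*sqrt(381))*i: a pole of order 1; residue (11/24) - ((7/381)*sqrt(381))*i.
At (2/5) + ((1/30)*sqrt(381))*i: a pole of order 1; residue (11/24) + ((7/381)*sqrt(381))*i.


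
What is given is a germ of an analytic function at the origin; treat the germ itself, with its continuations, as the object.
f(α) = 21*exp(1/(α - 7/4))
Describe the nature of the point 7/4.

The point is an essential singularity.

The exponent 1/(α - (7/4)) has a pole at 7/4, so exp(1/(α - (7/4))) takes every nonzero value near it: an essential singularity (not a pole of any order).


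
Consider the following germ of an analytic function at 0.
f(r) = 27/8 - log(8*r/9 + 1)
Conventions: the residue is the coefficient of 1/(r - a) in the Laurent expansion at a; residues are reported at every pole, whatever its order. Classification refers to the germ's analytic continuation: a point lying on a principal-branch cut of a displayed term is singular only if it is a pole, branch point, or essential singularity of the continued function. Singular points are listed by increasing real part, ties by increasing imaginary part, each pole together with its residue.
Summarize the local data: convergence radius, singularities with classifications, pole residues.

Branch term (-1)*log(1 - r/(-9/8)): its argument vanishes at r = -9/8, a logarithmic branch point, modulus 9/8.
The radius of convergence is the smallest modulus among the singular points: 9/8.

Radius of convergence at 0: 9/8.
At -9/8: a logarithmic branch point.


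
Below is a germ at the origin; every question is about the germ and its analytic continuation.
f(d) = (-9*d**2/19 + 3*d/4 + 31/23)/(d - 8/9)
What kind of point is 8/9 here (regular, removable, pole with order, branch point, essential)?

The denominator factor d - 8/9 vanishes at 8/9 and appears to the power 1; the numerator there equals 6451/3933, nonzero, and no other factor vanishes.
Hence a pole whose order is the multiplicity, 1.

The point is a pole of order 1.


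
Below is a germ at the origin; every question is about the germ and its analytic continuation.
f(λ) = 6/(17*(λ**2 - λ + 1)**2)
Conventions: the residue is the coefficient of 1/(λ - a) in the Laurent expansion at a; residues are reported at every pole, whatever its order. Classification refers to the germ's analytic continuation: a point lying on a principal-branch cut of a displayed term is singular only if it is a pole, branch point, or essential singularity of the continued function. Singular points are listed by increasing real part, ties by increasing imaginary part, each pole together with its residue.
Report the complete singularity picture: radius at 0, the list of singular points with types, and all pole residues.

Radius of convergence at 0: 1.
At (1/2) - ((1/2)*sqrt(3))*i: a pole of order 2; residue ((4/51)*sqrt(3))*i.
At (1/2) + ((1/2)*sqrt(3))*i: a pole of order 2; residue -((4/51)*sqrt(3))*i.

Denominator factor (λ**2 - λ + 1)^2: discriminant -3, complex-conjugate roots (1/2) + ((1/2)*sqrt(3))*i and (1/2) - ((1/2)*sqrt(3))*i; poles of order 2, moduli 1 and 1.
The radius of convergence is the smallest modulus among the singular points: 1.
The factor λ**2 - λ + 1 splits as (λ - a)(λ - a') with a = (1/2) - ((1/2)*sqrt(3))*i, a' = (1/2) + ((1/2)*sqrt(3))*i. At the order-2 pole a set g(λ) = (λ - a)^2*f(λ) = [6/17] / (λ - a')^2.
Order-2 pole: residue = g'(a); g'((1/2) - ((1/2)*sqrt(3))*i) = ((4/51)*sqrt(3))*i, so the residue is ((4/51)*sqrt(3))*i.
The factor λ**2 - λ + 1 splits as (λ - a)(λ - a') with a = (1/2) + ((1/2)*sqrt(3))*i, a' = (1/2) - ((1/2)*sqrt(3))*i. At the order-2 pole a set g(λ) = (λ - a)^2*f(λ) = [6/17] / (λ - a')^2.
Order-2 pole: residue = g'(a); g'((1/2) + ((1/2)*sqrt(3))*i) = -((4/51)*sqrt(3))*i, so the residue is -((4/51)*sqrt(3))*i.
List the singular points by increasing real part (a conjugate pair: the negative imaginary part first).


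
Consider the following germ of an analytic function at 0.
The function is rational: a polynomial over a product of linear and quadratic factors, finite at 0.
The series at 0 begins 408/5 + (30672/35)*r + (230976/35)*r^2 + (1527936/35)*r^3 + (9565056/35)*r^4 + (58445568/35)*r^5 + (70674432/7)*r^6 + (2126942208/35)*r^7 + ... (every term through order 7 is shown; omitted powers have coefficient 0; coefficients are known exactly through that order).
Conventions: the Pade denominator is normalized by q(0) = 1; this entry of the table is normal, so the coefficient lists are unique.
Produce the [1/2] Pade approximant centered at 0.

The Pade approximant has numerator coefficients [408/5, 24643408/284683]; denominator coefficients [1, -1180864/122007, 938232/40669].

Taylor coefficients needed (read off): a_0 = 408/5, a_1 = 30672/35, a_2 = 230976/35, a_3 = 1527936/35.
Write the denominator as Q(r) = 1 + q1*r + q2*r^2. Requiring Q*f - P = O(r^4) with deg P <= 1 kills the coefficients of r^2..r^3 in Q*f:
  r^2: a_2 + q1*a_1 + q2*a_0 = 0, i.e. 230976/35 + (30672/35)*q1 + (408/5)*q2 = 0.
  r^3: a_3 + q1*a_2 + q2*a_1 = 0, i.e. 1527936/35 + (230976/35)*q1 + (30672/35)*q2 = 0.
Solving this linear system: q1 = -1180864/122007, q2 = 938232/40669.
The numerator is Q*f truncated at degree 1: P0 = a_0 = 408/5; P1 = a_1 + q1*a_0 = 24643408/284683.


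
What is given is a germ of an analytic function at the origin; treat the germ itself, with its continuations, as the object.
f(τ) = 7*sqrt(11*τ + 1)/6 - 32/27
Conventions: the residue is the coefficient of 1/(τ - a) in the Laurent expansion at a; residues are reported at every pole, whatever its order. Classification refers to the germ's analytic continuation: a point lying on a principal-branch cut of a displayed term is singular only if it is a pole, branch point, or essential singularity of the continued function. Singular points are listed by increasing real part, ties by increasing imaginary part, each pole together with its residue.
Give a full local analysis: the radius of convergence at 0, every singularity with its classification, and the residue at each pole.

Branch term (7/6)*sqrt(1 - τ/(-1/11)): its argument vanishes at τ = -1/11, a square-root branch point, modulus 1/11.
The radius of convergence is the smallest modulus among the singular points: 1/11.

Radius of convergence at 0: 1/11.
At -1/11: an algebraic (square-root) branch point.


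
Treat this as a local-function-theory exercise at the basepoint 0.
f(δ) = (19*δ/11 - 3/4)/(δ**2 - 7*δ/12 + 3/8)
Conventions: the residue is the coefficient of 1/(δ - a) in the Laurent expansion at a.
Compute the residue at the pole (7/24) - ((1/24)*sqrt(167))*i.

The factor δ**2 - 7*δ/12 + 3/8 splits as (δ - a)(δ - a') with a = (7/24) - ((1/24)*sqrt(167))*i, a' = (7/24) + ((1/24)*sqrt(167))*i. At the order-1 pole a set g(δ) = (δ - a)*f(δ) = [19*δ/11 - 3/4] / (δ - a').
Simple pole: residue = g(a) at a = (7/24) - ((1/24)*sqrt(167))*i, which is (19/22) - ((65/3674)*sqrt(167))*i.

The residue is (19/22) - ((65/3674)*sqrt(167))*i.


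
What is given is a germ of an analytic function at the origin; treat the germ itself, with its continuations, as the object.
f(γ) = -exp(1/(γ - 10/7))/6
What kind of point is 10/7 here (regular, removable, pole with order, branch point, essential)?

The point is an essential singularity.

The exponent 1/(γ - (10/7)) has a pole at 10/7, so exp(1/(γ - (10/7))) takes every nonzero value near it: an essential singularity (not a pole of any order).


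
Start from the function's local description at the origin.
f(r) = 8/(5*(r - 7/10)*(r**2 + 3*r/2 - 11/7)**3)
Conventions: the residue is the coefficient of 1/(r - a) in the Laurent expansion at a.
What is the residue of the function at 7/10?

The residue is -68600000/1331.

At the order-1 pole 7/10 set g(r) = (r - (7/10))*f(r) = 8/(5*(r**2 + 3*r/2 - 11/7)**3).
Simple pole: residue = g(a) at a = 7/10, which is -68600000/1331.
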